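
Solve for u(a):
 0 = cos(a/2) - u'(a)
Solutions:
 u(a) = C1 + 2*sin(a/2)


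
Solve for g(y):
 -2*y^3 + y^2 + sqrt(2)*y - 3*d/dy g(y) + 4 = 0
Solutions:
 g(y) = C1 - y^4/6 + y^3/9 + sqrt(2)*y^2/6 + 4*y/3


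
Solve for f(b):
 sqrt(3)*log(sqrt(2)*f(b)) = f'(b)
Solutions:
 -2*sqrt(3)*Integral(1/(2*log(_y) + log(2)), (_y, f(b)))/3 = C1 - b


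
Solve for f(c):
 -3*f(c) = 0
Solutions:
 f(c) = 0


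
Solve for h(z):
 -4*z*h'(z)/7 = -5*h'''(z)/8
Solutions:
 h(z) = C1 + Integral(C2*airyai(2*70^(2/3)*z/35) + C3*airybi(2*70^(2/3)*z/35), z)


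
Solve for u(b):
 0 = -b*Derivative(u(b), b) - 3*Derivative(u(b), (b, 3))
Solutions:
 u(b) = C1 + Integral(C2*airyai(-3^(2/3)*b/3) + C3*airybi(-3^(2/3)*b/3), b)


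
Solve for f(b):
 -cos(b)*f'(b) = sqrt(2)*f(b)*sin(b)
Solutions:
 f(b) = C1*cos(b)^(sqrt(2))


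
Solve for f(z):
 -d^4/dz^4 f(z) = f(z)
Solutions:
 f(z) = (C1*sin(sqrt(2)*z/2) + C2*cos(sqrt(2)*z/2))*exp(-sqrt(2)*z/2) + (C3*sin(sqrt(2)*z/2) + C4*cos(sqrt(2)*z/2))*exp(sqrt(2)*z/2)


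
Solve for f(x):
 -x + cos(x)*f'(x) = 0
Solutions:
 f(x) = C1 + Integral(x/cos(x), x)


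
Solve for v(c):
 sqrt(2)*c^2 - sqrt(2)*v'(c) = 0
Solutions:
 v(c) = C1 + c^3/3


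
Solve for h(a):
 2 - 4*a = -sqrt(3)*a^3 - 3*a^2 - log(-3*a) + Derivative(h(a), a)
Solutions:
 h(a) = C1 + sqrt(3)*a^4/4 + a^3 - 2*a^2 + a*log(-a) + a*(1 + log(3))


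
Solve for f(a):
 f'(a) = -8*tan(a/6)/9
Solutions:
 f(a) = C1 + 16*log(cos(a/6))/3


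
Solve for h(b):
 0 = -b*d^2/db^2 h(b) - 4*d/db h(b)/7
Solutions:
 h(b) = C1 + C2*b^(3/7)


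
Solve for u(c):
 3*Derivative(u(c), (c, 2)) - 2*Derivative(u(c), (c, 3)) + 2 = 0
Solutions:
 u(c) = C1 + C2*c + C3*exp(3*c/2) - c^2/3


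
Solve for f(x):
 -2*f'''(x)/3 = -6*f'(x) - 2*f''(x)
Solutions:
 f(x) = C1 + C2*exp(3*x*(1 - sqrt(5))/2) + C3*exp(3*x*(1 + sqrt(5))/2)


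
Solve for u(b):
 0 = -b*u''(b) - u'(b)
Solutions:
 u(b) = C1 + C2*log(b)


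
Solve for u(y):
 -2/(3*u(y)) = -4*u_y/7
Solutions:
 u(y) = -sqrt(C1 + 21*y)/3
 u(y) = sqrt(C1 + 21*y)/3


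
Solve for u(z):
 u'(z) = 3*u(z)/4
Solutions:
 u(z) = C1*exp(3*z/4)


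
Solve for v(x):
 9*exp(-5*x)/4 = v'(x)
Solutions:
 v(x) = C1 - 9*exp(-5*x)/20


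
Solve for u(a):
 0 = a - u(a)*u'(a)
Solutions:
 u(a) = -sqrt(C1 + a^2)
 u(a) = sqrt(C1 + a^2)


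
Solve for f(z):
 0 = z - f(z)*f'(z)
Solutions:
 f(z) = -sqrt(C1 + z^2)
 f(z) = sqrt(C1 + z^2)


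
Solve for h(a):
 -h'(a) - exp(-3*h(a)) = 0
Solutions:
 h(a) = log(C1 - 3*a)/3
 h(a) = log((-3^(1/3) - 3^(5/6)*I)*(C1 - a)^(1/3)/2)
 h(a) = log((-3^(1/3) + 3^(5/6)*I)*(C1 - a)^(1/3)/2)


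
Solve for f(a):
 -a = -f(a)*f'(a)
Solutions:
 f(a) = -sqrt(C1 + a^2)
 f(a) = sqrt(C1 + a^2)


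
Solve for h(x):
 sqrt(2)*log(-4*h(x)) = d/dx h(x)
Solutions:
 -sqrt(2)*Integral(1/(log(-_y) + 2*log(2)), (_y, h(x)))/2 = C1 - x


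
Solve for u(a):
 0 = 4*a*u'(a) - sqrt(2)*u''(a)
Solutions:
 u(a) = C1 + C2*erfi(2^(1/4)*a)


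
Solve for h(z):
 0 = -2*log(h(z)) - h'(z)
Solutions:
 li(h(z)) = C1 - 2*z


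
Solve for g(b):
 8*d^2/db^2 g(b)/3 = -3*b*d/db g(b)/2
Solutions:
 g(b) = C1 + C2*erf(3*sqrt(2)*b/8)


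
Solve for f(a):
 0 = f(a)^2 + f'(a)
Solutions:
 f(a) = 1/(C1 + a)


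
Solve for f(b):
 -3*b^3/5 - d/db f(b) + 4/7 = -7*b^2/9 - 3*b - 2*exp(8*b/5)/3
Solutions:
 f(b) = C1 - 3*b^4/20 + 7*b^3/27 + 3*b^2/2 + 4*b/7 + 5*exp(8*b/5)/12


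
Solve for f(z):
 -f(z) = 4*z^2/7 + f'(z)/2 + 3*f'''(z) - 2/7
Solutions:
 f(z) = C1*exp(-2^(1/3)*z*(-(18 + sqrt(326))^(1/3) + 2^(1/3)/(18 + sqrt(326))^(1/3))/12)*sin(2^(1/3)*sqrt(3)*z*(2^(1/3)/(18 + sqrt(326))^(1/3) + (18 + sqrt(326))^(1/3))/12) + C2*exp(-2^(1/3)*z*(-(18 + sqrt(326))^(1/3) + 2^(1/3)/(18 + sqrt(326))^(1/3))/12)*cos(2^(1/3)*sqrt(3)*z*(2^(1/3)/(18 + sqrt(326))^(1/3) + (18 + sqrt(326))^(1/3))/12) + C3*exp(2^(1/3)*z*(-(18 + sqrt(326))^(1/3) + 2^(1/3)/(18 + sqrt(326))^(1/3))/6) - 4*z^2/7 + 4*z/7


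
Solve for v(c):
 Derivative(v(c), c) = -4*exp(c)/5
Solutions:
 v(c) = C1 - 4*exp(c)/5


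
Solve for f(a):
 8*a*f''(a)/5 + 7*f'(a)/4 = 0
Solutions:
 f(a) = C1 + C2/a^(3/32)


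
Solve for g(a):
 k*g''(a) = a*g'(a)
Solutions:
 g(a) = C1 + C2*erf(sqrt(2)*a*sqrt(-1/k)/2)/sqrt(-1/k)


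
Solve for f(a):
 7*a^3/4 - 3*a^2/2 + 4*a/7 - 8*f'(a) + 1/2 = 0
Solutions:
 f(a) = C1 + 7*a^4/128 - a^3/16 + a^2/28 + a/16


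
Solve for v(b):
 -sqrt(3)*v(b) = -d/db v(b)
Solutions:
 v(b) = C1*exp(sqrt(3)*b)


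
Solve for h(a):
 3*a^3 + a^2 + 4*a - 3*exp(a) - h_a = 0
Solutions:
 h(a) = C1 + 3*a^4/4 + a^3/3 + 2*a^2 - 3*exp(a)


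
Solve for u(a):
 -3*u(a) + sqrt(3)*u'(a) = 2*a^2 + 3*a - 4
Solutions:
 u(a) = C1*exp(sqrt(3)*a) - 2*a^2/3 - a - 4*sqrt(3)*a/9 - sqrt(3)/3 + 8/9


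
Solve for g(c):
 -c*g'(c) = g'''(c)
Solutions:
 g(c) = C1 + Integral(C2*airyai(-c) + C3*airybi(-c), c)


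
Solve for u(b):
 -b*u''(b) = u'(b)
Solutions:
 u(b) = C1 + C2*log(b)


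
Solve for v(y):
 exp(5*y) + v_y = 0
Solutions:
 v(y) = C1 - exp(5*y)/5


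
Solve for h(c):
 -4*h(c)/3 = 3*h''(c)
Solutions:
 h(c) = C1*sin(2*c/3) + C2*cos(2*c/3)


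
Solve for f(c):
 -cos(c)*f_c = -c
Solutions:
 f(c) = C1 + Integral(c/cos(c), c)


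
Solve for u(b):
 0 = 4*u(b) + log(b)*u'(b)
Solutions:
 u(b) = C1*exp(-4*li(b))


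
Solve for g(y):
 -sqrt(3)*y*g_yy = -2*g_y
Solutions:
 g(y) = C1 + C2*y^(1 + 2*sqrt(3)/3)


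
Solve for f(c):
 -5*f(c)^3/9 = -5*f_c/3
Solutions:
 f(c) = -sqrt(6)*sqrt(-1/(C1 + c))/2
 f(c) = sqrt(6)*sqrt(-1/(C1 + c))/2


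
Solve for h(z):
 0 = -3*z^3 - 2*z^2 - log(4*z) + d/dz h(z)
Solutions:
 h(z) = C1 + 3*z^4/4 + 2*z^3/3 + z*log(z) - z + z*log(4)


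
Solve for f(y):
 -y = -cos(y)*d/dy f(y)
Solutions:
 f(y) = C1 + Integral(y/cos(y), y)


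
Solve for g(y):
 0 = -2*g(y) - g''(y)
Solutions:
 g(y) = C1*sin(sqrt(2)*y) + C2*cos(sqrt(2)*y)


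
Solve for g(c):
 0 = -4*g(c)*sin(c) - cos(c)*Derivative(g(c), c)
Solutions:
 g(c) = C1*cos(c)^4


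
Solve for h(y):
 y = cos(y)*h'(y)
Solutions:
 h(y) = C1 + Integral(y/cos(y), y)


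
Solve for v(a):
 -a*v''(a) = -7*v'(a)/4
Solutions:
 v(a) = C1 + C2*a^(11/4)


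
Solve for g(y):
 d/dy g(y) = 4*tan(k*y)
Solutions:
 g(y) = C1 + 4*Piecewise((-log(cos(k*y))/k, Ne(k, 0)), (0, True))


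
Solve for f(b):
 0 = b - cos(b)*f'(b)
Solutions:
 f(b) = C1 + Integral(b/cos(b), b)


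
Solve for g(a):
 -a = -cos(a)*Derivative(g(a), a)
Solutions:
 g(a) = C1 + Integral(a/cos(a), a)


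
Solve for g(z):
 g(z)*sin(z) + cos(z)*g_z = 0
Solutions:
 g(z) = C1*cos(z)


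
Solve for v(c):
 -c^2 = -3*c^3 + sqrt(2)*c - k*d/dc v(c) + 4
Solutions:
 v(c) = C1 - 3*c^4/(4*k) + c^3/(3*k) + sqrt(2)*c^2/(2*k) + 4*c/k


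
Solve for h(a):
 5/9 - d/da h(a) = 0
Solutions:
 h(a) = C1 + 5*a/9


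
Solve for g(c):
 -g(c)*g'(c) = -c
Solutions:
 g(c) = -sqrt(C1 + c^2)
 g(c) = sqrt(C1 + c^2)


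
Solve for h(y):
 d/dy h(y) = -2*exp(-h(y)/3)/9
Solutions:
 h(y) = 3*log(C1 - 2*y/27)


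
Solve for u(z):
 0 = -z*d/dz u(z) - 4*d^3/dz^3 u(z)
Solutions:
 u(z) = C1 + Integral(C2*airyai(-2^(1/3)*z/2) + C3*airybi(-2^(1/3)*z/2), z)


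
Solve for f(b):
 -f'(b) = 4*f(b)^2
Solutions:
 f(b) = 1/(C1 + 4*b)


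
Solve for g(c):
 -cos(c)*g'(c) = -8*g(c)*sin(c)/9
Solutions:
 g(c) = C1/cos(c)^(8/9)


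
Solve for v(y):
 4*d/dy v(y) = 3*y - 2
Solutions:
 v(y) = C1 + 3*y^2/8 - y/2


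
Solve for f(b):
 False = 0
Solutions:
 f(b) = C1 - 5*b*acos(-b/2)/7 + zoo*b - 5*sqrt(4 - b^2)/7


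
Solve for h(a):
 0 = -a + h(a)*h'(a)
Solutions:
 h(a) = -sqrt(C1 + a^2)
 h(a) = sqrt(C1 + a^2)


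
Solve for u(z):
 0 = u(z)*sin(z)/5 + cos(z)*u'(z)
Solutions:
 u(z) = C1*cos(z)^(1/5)


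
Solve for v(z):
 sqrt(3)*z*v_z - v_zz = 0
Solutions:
 v(z) = C1 + C2*erfi(sqrt(2)*3^(1/4)*z/2)


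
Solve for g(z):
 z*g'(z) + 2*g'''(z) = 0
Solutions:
 g(z) = C1 + Integral(C2*airyai(-2^(2/3)*z/2) + C3*airybi(-2^(2/3)*z/2), z)


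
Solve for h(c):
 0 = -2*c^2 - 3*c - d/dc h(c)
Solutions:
 h(c) = C1 - 2*c^3/3 - 3*c^2/2


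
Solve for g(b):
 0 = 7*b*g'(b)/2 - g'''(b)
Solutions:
 g(b) = C1 + Integral(C2*airyai(2^(2/3)*7^(1/3)*b/2) + C3*airybi(2^(2/3)*7^(1/3)*b/2), b)


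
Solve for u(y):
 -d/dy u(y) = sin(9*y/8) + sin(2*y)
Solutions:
 u(y) = C1 + 8*cos(9*y/8)/9 + cos(2*y)/2


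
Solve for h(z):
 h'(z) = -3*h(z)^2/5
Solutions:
 h(z) = 5/(C1 + 3*z)


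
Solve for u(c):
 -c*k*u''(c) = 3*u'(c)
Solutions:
 u(c) = C1 + c^(((re(k) - 3)*re(k) + im(k)^2)/(re(k)^2 + im(k)^2))*(C2*sin(3*log(c)*Abs(im(k))/(re(k)^2 + im(k)^2)) + C3*cos(3*log(c)*im(k)/(re(k)^2 + im(k)^2)))


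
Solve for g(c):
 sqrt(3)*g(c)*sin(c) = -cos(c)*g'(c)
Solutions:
 g(c) = C1*cos(c)^(sqrt(3))


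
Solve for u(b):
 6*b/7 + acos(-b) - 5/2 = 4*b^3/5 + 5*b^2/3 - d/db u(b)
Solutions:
 u(b) = C1 + b^4/5 + 5*b^3/9 - 3*b^2/7 - b*acos(-b) + 5*b/2 - sqrt(1 - b^2)


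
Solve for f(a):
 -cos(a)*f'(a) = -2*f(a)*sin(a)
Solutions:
 f(a) = C1/cos(a)^2


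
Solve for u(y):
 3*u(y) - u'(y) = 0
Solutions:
 u(y) = C1*exp(3*y)


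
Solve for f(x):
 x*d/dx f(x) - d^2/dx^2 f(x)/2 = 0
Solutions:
 f(x) = C1 + C2*erfi(x)


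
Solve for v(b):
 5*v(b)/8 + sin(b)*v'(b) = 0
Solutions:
 v(b) = C1*(cos(b) + 1)^(5/16)/(cos(b) - 1)^(5/16)


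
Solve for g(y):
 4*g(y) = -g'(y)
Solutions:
 g(y) = C1*exp(-4*y)


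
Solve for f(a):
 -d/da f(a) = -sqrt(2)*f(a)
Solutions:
 f(a) = C1*exp(sqrt(2)*a)


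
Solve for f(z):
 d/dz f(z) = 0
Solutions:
 f(z) = C1


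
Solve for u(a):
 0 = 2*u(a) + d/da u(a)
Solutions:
 u(a) = C1*exp(-2*a)


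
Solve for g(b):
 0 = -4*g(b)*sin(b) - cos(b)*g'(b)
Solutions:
 g(b) = C1*cos(b)^4


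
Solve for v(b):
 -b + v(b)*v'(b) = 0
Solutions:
 v(b) = -sqrt(C1 + b^2)
 v(b) = sqrt(C1 + b^2)


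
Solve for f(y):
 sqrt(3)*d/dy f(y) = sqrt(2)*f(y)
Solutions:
 f(y) = C1*exp(sqrt(6)*y/3)


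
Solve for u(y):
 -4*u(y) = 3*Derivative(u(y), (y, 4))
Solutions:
 u(y) = (C1*sin(3^(3/4)*y/3) + C2*cos(3^(3/4)*y/3))*exp(-3^(3/4)*y/3) + (C3*sin(3^(3/4)*y/3) + C4*cos(3^(3/4)*y/3))*exp(3^(3/4)*y/3)


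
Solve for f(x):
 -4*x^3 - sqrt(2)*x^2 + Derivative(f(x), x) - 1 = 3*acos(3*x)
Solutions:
 f(x) = C1 + x^4 + sqrt(2)*x^3/3 + 3*x*acos(3*x) + x - sqrt(1 - 9*x^2)


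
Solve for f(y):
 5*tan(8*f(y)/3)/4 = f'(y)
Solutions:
 f(y) = -3*asin(C1*exp(10*y/3))/8 + 3*pi/8
 f(y) = 3*asin(C1*exp(10*y/3))/8


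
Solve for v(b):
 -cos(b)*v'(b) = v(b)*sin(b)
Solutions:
 v(b) = C1*cos(b)


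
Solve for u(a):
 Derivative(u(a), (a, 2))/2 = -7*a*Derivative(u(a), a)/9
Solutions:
 u(a) = C1 + C2*erf(sqrt(7)*a/3)


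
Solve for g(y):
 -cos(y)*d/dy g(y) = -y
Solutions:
 g(y) = C1 + Integral(y/cos(y), y)


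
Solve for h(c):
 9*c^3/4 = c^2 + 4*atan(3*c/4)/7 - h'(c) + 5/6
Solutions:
 h(c) = C1 - 9*c^4/16 + c^3/3 + 4*c*atan(3*c/4)/7 + 5*c/6 - 8*log(9*c^2 + 16)/21


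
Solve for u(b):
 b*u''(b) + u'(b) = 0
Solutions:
 u(b) = C1 + C2*log(b)


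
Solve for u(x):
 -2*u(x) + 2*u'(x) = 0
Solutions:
 u(x) = C1*exp(x)


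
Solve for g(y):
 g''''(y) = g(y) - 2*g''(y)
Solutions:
 g(y) = C1*exp(-y*sqrt(-1 + sqrt(2))) + C2*exp(y*sqrt(-1 + sqrt(2))) + C3*sin(y*sqrt(1 + sqrt(2))) + C4*cos(y*sqrt(1 + sqrt(2)))


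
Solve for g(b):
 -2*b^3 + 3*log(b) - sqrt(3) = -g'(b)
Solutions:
 g(b) = C1 + b^4/2 - 3*b*log(b) + sqrt(3)*b + 3*b


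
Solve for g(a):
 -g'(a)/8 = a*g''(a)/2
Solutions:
 g(a) = C1 + C2*a^(3/4)


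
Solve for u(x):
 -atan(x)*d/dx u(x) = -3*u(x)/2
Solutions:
 u(x) = C1*exp(3*Integral(1/atan(x), x)/2)


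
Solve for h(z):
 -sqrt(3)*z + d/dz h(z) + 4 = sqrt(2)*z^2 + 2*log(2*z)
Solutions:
 h(z) = C1 + sqrt(2)*z^3/3 + sqrt(3)*z^2/2 + 2*z*log(z) - 6*z + z*log(4)


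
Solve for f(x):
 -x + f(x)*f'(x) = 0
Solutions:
 f(x) = -sqrt(C1 + x^2)
 f(x) = sqrt(C1 + x^2)


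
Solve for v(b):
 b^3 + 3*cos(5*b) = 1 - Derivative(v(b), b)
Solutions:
 v(b) = C1 - b^4/4 + b - 3*sin(5*b)/5


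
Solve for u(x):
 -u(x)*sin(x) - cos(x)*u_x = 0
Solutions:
 u(x) = C1*cos(x)


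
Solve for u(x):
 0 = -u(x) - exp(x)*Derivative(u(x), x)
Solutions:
 u(x) = C1*exp(exp(-x))


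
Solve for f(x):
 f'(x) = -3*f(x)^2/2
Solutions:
 f(x) = 2/(C1 + 3*x)


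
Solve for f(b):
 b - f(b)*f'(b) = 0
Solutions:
 f(b) = -sqrt(C1 + b^2)
 f(b) = sqrt(C1 + b^2)


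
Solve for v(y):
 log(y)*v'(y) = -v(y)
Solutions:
 v(y) = C1*exp(-li(y))


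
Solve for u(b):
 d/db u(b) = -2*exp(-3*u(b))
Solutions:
 u(b) = log(C1 - 6*b)/3
 u(b) = log((-3^(1/3) - 3^(5/6)*I)*(C1 - 2*b)^(1/3)/2)
 u(b) = log((-3^(1/3) + 3^(5/6)*I)*(C1 - 2*b)^(1/3)/2)


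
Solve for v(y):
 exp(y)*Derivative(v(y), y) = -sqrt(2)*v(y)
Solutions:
 v(y) = C1*exp(sqrt(2)*exp(-y))


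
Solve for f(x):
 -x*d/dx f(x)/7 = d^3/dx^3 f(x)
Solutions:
 f(x) = C1 + Integral(C2*airyai(-7^(2/3)*x/7) + C3*airybi(-7^(2/3)*x/7), x)


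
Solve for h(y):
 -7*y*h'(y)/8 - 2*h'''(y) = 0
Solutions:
 h(y) = C1 + Integral(C2*airyai(-2^(2/3)*7^(1/3)*y/4) + C3*airybi(-2^(2/3)*7^(1/3)*y/4), y)


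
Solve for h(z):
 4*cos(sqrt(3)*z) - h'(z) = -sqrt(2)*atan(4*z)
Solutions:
 h(z) = C1 + sqrt(2)*(z*atan(4*z) - log(16*z^2 + 1)/8) + 4*sqrt(3)*sin(sqrt(3)*z)/3


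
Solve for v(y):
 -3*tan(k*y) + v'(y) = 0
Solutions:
 v(y) = C1 + 3*Piecewise((-log(cos(k*y))/k, Ne(k, 0)), (0, True))


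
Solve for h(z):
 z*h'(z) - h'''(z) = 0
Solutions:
 h(z) = C1 + Integral(C2*airyai(z) + C3*airybi(z), z)


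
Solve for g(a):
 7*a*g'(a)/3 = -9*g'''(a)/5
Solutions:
 g(a) = C1 + Integral(C2*airyai(-35^(1/3)*a/3) + C3*airybi(-35^(1/3)*a/3), a)


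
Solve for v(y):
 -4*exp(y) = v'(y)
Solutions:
 v(y) = C1 - 4*exp(y)


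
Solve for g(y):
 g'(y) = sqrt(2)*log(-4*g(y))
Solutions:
 -sqrt(2)*Integral(1/(log(-_y) + 2*log(2)), (_y, g(y)))/2 = C1 - y


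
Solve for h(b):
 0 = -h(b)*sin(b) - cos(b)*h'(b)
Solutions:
 h(b) = C1*cos(b)


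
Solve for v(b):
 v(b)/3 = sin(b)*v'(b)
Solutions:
 v(b) = C1*(cos(b) - 1)^(1/6)/(cos(b) + 1)^(1/6)


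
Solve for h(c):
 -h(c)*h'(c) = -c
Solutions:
 h(c) = -sqrt(C1 + c^2)
 h(c) = sqrt(C1 + c^2)


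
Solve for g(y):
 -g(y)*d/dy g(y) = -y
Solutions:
 g(y) = -sqrt(C1 + y^2)
 g(y) = sqrt(C1 + y^2)


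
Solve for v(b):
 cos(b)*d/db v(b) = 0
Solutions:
 v(b) = C1


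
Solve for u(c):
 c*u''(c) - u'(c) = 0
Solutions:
 u(c) = C1 + C2*c^2


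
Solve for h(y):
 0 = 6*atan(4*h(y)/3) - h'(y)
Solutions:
 Integral(1/atan(4*_y/3), (_y, h(y))) = C1 + 6*y


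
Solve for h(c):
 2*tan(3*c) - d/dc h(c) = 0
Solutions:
 h(c) = C1 - 2*log(cos(3*c))/3


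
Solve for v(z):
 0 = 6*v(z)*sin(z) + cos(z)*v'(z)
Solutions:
 v(z) = C1*cos(z)^6


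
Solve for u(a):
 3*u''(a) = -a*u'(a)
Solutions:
 u(a) = C1 + C2*erf(sqrt(6)*a/6)


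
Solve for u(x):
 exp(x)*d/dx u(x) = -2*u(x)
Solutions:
 u(x) = C1*exp(2*exp(-x))


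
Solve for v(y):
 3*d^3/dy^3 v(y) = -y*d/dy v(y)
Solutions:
 v(y) = C1 + Integral(C2*airyai(-3^(2/3)*y/3) + C3*airybi(-3^(2/3)*y/3), y)


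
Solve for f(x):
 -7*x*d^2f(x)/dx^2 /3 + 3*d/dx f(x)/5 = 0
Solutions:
 f(x) = C1 + C2*x^(44/35)


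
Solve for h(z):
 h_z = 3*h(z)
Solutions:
 h(z) = C1*exp(3*z)


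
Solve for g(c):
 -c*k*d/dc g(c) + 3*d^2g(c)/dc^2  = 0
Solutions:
 g(c) = Piecewise((-sqrt(6)*sqrt(pi)*C1*erf(sqrt(6)*c*sqrt(-k)/6)/(2*sqrt(-k)) - C2, (k > 0) | (k < 0)), (-C1*c - C2, True))


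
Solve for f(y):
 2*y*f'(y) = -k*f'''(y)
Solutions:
 f(y) = C1 + Integral(C2*airyai(2^(1/3)*y*(-1/k)^(1/3)) + C3*airybi(2^(1/3)*y*(-1/k)^(1/3)), y)


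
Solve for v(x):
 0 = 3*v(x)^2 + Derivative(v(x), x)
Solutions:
 v(x) = 1/(C1 + 3*x)


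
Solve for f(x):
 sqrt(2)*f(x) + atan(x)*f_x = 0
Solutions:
 f(x) = C1*exp(-sqrt(2)*Integral(1/atan(x), x))


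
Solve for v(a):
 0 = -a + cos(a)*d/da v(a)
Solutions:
 v(a) = C1 + Integral(a/cos(a), a)


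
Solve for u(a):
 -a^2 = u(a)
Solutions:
 u(a) = -a^2


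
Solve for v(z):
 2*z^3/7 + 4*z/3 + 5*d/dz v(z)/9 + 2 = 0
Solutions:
 v(z) = C1 - 9*z^4/70 - 6*z^2/5 - 18*z/5


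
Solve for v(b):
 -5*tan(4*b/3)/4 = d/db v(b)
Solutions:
 v(b) = C1 + 15*log(cos(4*b/3))/16


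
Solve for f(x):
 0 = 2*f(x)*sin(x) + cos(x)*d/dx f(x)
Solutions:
 f(x) = C1*cos(x)^2


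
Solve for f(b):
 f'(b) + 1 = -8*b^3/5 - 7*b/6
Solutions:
 f(b) = C1 - 2*b^4/5 - 7*b^2/12 - b


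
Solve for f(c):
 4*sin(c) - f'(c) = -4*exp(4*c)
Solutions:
 f(c) = C1 + exp(4*c) - 4*cos(c)


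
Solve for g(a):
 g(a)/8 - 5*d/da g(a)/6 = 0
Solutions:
 g(a) = C1*exp(3*a/20)


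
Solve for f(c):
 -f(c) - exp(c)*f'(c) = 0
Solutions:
 f(c) = C1*exp(exp(-c))


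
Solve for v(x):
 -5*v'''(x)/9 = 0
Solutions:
 v(x) = C1 + C2*x + C3*x^2


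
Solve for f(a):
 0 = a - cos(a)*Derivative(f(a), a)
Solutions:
 f(a) = C1 + Integral(a/cos(a), a)


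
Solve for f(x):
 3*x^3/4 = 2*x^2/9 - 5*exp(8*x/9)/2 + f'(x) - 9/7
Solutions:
 f(x) = C1 + 3*x^4/16 - 2*x^3/27 + 9*x/7 + 45*exp(8*x/9)/16


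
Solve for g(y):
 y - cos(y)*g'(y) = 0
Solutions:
 g(y) = C1 + Integral(y/cos(y), y)


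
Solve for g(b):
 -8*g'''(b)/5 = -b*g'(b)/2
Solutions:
 g(b) = C1 + Integral(C2*airyai(2^(2/3)*5^(1/3)*b/4) + C3*airybi(2^(2/3)*5^(1/3)*b/4), b)


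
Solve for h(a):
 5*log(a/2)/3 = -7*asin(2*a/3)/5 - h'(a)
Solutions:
 h(a) = C1 - 5*a*log(a)/3 - 7*a*asin(2*a/3)/5 + 5*a*log(2)/3 + 5*a/3 - 7*sqrt(9 - 4*a^2)/10


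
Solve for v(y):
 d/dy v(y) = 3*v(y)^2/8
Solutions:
 v(y) = -8/(C1 + 3*y)


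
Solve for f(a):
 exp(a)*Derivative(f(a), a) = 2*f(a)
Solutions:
 f(a) = C1*exp(-2*exp(-a))


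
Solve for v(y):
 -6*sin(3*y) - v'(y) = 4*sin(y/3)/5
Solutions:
 v(y) = C1 + 12*cos(y/3)/5 + 2*cos(3*y)


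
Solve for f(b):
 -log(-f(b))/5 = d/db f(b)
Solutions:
 -li(-f(b)) = C1 - b/5


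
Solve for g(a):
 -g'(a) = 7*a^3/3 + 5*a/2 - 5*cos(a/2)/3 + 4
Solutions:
 g(a) = C1 - 7*a^4/12 - 5*a^2/4 - 4*a + 10*sin(a/2)/3


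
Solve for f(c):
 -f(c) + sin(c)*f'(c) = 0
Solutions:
 f(c) = C1*sqrt(cos(c) - 1)/sqrt(cos(c) + 1)


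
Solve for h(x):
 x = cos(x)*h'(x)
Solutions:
 h(x) = C1 + Integral(x/cos(x), x)


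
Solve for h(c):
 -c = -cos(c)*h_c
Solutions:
 h(c) = C1 + Integral(c/cos(c), c)


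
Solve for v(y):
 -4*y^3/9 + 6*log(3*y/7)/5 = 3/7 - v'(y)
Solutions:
 v(y) = C1 + y^4/9 - 6*y*log(y)/5 - 6*y*log(3)/5 + 57*y/35 + 6*y*log(7)/5


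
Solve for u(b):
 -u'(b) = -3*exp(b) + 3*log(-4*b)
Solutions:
 u(b) = C1 - 3*b*log(-b) + 3*b*(1 - 2*log(2)) + 3*exp(b)


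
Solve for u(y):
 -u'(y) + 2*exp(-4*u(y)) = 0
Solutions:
 u(y) = log(-I*(C1 + 8*y)^(1/4))
 u(y) = log(I*(C1 + 8*y)^(1/4))
 u(y) = log(-(C1 + 8*y)^(1/4))
 u(y) = log(C1 + 8*y)/4


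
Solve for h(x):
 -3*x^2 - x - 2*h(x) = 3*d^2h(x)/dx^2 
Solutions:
 h(x) = C1*sin(sqrt(6)*x/3) + C2*cos(sqrt(6)*x/3) - 3*x^2/2 - x/2 + 9/2


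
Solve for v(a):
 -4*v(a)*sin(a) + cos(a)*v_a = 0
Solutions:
 v(a) = C1/cos(a)^4


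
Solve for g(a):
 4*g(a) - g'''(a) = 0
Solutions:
 g(a) = C3*exp(2^(2/3)*a) + (C1*sin(2^(2/3)*sqrt(3)*a/2) + C2*cos(2^(2/3)*sqrt(3)*a/2))*exp(-2^(2/3)*a/2)


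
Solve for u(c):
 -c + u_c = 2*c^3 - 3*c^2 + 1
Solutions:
 u(c) = C1 + c^4/2 - c^3 + c^2/2 + c


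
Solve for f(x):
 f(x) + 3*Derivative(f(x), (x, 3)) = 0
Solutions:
 f(x) = C3*exp(-3^(2/3)*x/3) + (C1*sin(3^(1/6)*x/2) + C2*cos(3^(1/6)*x/2))*exp(3^(2/3)*x/6)


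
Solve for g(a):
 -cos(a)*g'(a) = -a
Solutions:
 g(a) = C1 + Integral(a/cos(a), a)


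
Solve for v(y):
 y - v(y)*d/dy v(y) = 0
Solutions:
 v(y) = -sqrt(C1 + y^2)
 v(y) = sqrt(C1 + y^2)


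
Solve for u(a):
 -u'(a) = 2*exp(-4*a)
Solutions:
 u(a) = C1 + exp(-4*a)/2


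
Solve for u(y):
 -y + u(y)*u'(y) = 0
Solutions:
 u(y) = -sqrt(C1 + y^2)
 u(y) = sqrt(C1 + y^2)


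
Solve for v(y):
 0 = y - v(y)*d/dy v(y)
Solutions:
 v(y) = -sqrt(C1 + y^2)
 v(y) = sqrt(C1 + y^2)


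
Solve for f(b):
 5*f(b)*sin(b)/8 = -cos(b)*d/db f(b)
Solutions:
 f(b) = C1*cos(b)^(5/8)


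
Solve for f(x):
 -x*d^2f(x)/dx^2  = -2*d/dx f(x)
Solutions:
 f(x) = C1 + C2*x^3


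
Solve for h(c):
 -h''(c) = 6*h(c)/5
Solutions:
 h(c) = C1*sin(sqrt(30)*c/5) + C2*cos(sqrt(30)*c/5)


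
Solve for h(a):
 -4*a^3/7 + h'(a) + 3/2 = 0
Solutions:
 h(a) = C1 + a^4/7 - 3*a/2


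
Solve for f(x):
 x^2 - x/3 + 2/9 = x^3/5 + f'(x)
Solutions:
 f(x) = C1 - x^4/20 + x^3/3 - x^2/6 + 2*x/9


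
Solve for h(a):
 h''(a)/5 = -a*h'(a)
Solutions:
 h(a) = C1 + C2*erf(sqrt(10)*a/2)


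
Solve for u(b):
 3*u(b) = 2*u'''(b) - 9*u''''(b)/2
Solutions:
 u(b) = C1*exp(b*(2 - sqrt(2)*sqrt(2 + 27*6^(2/3)/(1 + sqrt(161)*I)^(1/3) + 9*6^(1/3)*(1 + sqrt(161)*I)^(1/3)))/18)*sin(sqrt(2)*b*sqrt(Abs(-4 + 27*6^(2/3)/(1 + sqrt(161)*I)^(1/3) + 4*sqrt(2)/sqrt(2 + 27*6^(2/3)/(1 + sqrt(161)*I)^(1/3) + 9*6^(1/3)*(1 + sqrt(161)*I)^(1/3)) + 9*6^(1/3)*(1 + sqrt(161)*I)^(1/3)))/18) + C2*exp(b*(2 - sqrt(2)*sqrt(2 + 27*6^(2/3)/(1 + sqrt(161)*I)^(1/3) + 9*6^(1/3)*(1 + sqrt(161)*I)^(1/3)))/18)*cos(sqrt(2)*b*sqrt(-4 + 27*6^(2/3)/(1 + sqrt(161)*I)^(1/3) + 4*sqrt(2)/sqrt(2 + 27*6^(2/3)/(1 + sqrt(161)*I)^(1/3) + 9*6^(1/3)*(1 + sqrt(161)*I)^(1/3)) + 9*6^(1/3)*(1 + sqrt(161)*I)^(1/3))/18) + C3*exp(b*(2 + sqrt(2)*sqrt(2 + 27*6^(2/3)/(1 + sqrt(161)*I)^(1/3) + 9*6^(1/3)*(1 + sqrt(161)*I)^(1/3)))/18)*sin(sqrt(2)*b*sqrt(Abs(4 - 9*6^(1/3)*(1 + sqrt(161)*I)^(1/3) + 4*sqrt(2)/sqrt(2 + 27*6^(2/3)/(1 + sqrt(161)*I)^(1/3) + 9*6^(1/3)*(1 + sqrt(161)*I)^(1/3)) - 27*6^(2/3)/(1 + sqrt(161)*I)^(1/3)))/18) + C4*exp(b*(2 + sqrt(2)*sqrt(2 + 27*6^(2/3)/(1 + sqrt(161)*I)^(1/3) + 9*6^(1/3)*(1 + sqrt(161)*I)^(1/3)))/18)*cos(sqrt(2)*b*sqrt(-4 + 27*6^(2/3)/(1 + sqrt(161)*I)^(1/3) - 4*sqrt(2)/sqrt(2 + 27*6^(2/3)/(1 + sqrt(161)*I)^(1/3) + 9*6^(1/3)*(1 + sqrt(161)*I)^(1/3)) + 9*6^(1/3)*(1 + sqrt(161)*I)^(1/3))/18)


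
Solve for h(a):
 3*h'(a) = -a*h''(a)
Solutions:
 h(a) = C1 + C2/a^2


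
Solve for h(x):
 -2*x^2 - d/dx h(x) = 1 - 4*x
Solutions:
 h(x) = C1 - 2*x^3/3 + 2*x^2 - x


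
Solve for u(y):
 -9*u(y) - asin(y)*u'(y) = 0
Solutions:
 u(y) = C1*exp(-9*Integral(1/asin(y), y))


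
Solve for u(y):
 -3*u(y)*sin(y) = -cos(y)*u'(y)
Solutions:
 u(y) = C1/cos(y)^3


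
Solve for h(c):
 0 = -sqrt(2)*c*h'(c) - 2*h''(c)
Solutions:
 h(c) = C1 + C2*erf(2^(1/4)*c/2)


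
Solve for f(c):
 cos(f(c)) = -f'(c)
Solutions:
 f(c) = pi - asin((C1 + exp(2*c))/(C1 - exp(2*c)))
 f(c) = asin((C1 + exp(2*c))/(C1 - exp(2*c)))


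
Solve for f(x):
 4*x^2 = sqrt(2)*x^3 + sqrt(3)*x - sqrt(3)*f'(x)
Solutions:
 f(x) = C1 + sqrt(6)*x^4/12 - 4*sqrt(3)*x^3/9 + x^2/2


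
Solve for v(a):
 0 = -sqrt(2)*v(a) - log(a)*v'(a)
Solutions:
 v(a) = C1*exp(-sqrt(2)*li(a))


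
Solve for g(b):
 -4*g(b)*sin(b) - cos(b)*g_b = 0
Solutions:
 g(b) = C1*cos(b)^4


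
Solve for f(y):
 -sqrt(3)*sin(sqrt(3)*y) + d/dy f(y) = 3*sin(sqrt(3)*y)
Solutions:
 f(y) = C1 - sqrt(3)*cos(sqrt(3)*y) - cos(sqrt(3)*y)


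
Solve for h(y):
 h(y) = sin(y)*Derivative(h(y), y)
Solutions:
 h(y) = C1*sqrt(cos(y) - 1)/sqrt(cos(y) + 1)


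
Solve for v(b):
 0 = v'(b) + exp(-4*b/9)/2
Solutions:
 v(b) = C1 + 9*exp(-4*b/9)/8


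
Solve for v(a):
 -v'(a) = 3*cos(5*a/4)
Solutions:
 v(a) = C1 - 12*sin(5*a/4)/5


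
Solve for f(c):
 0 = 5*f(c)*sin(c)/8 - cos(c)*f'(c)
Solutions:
 f(c) = C1/cos(c)^(5/8)


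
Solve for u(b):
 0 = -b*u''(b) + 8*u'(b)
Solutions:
 u(b) = C1 + C2*b^9


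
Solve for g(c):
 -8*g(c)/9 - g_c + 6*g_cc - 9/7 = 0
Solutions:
 g(c) = C1*exp(c*(3 - sqrt(201))/36) + C2*exp(c*(3 + sqrt(201))/36) - 81/56


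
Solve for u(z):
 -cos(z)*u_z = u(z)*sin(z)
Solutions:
 u(z) = C1*cos(z)


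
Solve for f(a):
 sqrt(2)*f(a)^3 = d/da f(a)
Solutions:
 f(a) = -sqrt(2)*sqrt(-1/(C1 + sqrt(2)*a))/2
 f(a) = sqrt(2)*sqrt(-1/(C1 + sqrt(2)*a))/2


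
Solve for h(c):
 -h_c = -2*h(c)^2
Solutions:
 h(c) = -1/(C1 + 2*c)


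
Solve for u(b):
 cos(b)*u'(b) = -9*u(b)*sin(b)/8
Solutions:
 u(b) = C1*cos(b)^(9/8)


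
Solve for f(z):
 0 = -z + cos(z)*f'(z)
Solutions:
 f(z) = C1 + Integral(z/cos(z), z)


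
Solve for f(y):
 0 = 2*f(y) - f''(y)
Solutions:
 f(y) = C1*exp(-sqrt(2)*y) + C2*exp(sqrt(2)*y)


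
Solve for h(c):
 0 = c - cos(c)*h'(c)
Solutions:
 h(c) = C1 + Integral(c/cos(c), c)


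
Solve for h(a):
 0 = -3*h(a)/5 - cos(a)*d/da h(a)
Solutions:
 h(a) = C1*(sin(a) - 1)^(3/10)/(sin(a) + 1)^(3/10)


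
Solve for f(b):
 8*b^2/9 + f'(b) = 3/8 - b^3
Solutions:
 f(b) = C1 - b^4/4 - 8*b^3/27 + 3*b/8


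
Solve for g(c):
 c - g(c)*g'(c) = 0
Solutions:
 g(c) = -sqrt(C1 + c^2)
 g(c) = sqrt(C1 + c^2)


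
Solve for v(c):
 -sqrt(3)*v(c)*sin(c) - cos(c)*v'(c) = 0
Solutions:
 v(c) = C1*cos(c)^(sqrt(3))


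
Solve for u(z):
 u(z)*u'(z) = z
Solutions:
 u(z) = -sqrt(C1 + z^2)
 u(z) = sqrt(C1 + z^2)


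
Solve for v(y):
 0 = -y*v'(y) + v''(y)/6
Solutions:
 v(y) = C1 + C2*erfi(sqrt(3)*y)


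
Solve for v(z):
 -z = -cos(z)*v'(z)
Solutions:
 v(z) = C1 + Integral(z/cos(z), z)


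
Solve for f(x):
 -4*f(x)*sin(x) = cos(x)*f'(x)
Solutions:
 f(x) = C1*cos(x)^4


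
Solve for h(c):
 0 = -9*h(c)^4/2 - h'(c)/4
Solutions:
 h(c) = (-3^(2/3) - 3*3^(1/6)*I)*(1/(C1 + 18*c))^(1/3)/6
 h(c) = (-3^(2/3) + 3*3^(1/6)*I)*(1/(C1 + 18*c))^(1/3)/6
 h(c) = (1/(C1 + 54*c))^(1/3)


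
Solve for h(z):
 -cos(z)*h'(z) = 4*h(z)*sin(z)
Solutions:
 h(z) = C1*cos(z)^4


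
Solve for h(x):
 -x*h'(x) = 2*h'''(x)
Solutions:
 h(x) = C1 + Integral(C2*airyai(-2^(2/3)*x/2) + C3*airybi(-2^(2/3)*x/2), x)


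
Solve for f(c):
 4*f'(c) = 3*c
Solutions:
 f(c) = C1 + 3*c^2/8


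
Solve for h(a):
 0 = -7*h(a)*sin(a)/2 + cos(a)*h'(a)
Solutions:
 h(a) = C1/cos(a)^(7/2)


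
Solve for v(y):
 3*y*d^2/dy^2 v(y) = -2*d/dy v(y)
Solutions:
 v(y) = C1 + C2*y^(1/3)


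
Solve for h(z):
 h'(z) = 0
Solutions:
 h(z) = C1


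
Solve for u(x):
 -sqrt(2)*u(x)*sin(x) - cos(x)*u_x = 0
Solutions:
 u(x) = C1*cos(x)^(sqrt(2))


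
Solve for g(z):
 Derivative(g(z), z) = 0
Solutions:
 g(z) = C1


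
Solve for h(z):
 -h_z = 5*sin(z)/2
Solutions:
 h(z) = C1 + 5*cos(z)/2


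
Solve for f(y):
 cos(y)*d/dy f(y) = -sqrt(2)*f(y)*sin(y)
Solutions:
 f(y) = C1*cos(y)^(sqrt(2))


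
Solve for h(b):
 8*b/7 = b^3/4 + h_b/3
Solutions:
 h(b) = C1 - 3*b^4/16 + 12*b^2/7


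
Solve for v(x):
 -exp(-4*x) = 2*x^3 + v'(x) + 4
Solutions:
 v(x) = C1 - x^4/2 - 4*x + exp(-4*x)/4


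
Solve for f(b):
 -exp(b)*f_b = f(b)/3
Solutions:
 f(b) = C1*exp(exp(-b)/3)


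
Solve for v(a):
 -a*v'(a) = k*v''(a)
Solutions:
 v(a) = C1 + C2*sqrt(k)*erf(sqrt(2)*a*sqrt(1/k)/2)


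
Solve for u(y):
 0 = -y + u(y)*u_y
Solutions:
 u(y) = -sqrt(C1 + y^2)
 u(y) = sqrt(C1 + y^2)


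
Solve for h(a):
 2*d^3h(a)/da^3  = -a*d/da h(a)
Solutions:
 h(a) = C1 + Integral(C2*airyai(-2^(2/3)*a/2) + C3*airybi(-2^(2/3)*a/2), a)


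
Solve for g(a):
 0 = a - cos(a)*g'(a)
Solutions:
 g(a) = C1 + Integral(a/cos(a), a)


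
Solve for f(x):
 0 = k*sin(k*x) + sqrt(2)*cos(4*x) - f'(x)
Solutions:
 f(x) = C1 + sqrt(2)*sin(4*x)/4 - cos(k*x)


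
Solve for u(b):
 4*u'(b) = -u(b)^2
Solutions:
 u(b) = 4/(C1 + b)


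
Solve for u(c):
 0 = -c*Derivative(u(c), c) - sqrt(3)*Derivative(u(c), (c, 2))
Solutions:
 u(c) = C1 + C2*erf(sqrt(2)*3^(3/4)*c/6)


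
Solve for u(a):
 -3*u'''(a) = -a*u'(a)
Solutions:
 u(a) = C1 + Integral(C2*airyai(3^(2/3)*a/3) + C3*airybi(3^(2/3)*a/3), a)


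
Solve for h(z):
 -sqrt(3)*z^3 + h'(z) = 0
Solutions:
 h(z) = C1 + sqrt(3)*z^4/4


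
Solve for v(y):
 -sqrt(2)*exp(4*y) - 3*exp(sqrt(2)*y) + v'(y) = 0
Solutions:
 v(y) = C1 + sqrt(2)*exp(4*y)/4 + 3*sqrt(2)*exp(sqrt(2)*y)/2


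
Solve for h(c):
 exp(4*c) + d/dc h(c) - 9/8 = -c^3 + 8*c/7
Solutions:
 h(c) = C1 - c^4/4 + 4*c^2/7 + 9*c/8 - exp(4*c)/4


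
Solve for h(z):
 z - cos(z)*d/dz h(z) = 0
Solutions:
 h(z) = C1 + Integral(z/cos(z), z)


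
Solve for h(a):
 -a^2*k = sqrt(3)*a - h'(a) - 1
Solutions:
 h(a) = C1 + a^3*k/3 + sqrt(3)*a^2/2 - a


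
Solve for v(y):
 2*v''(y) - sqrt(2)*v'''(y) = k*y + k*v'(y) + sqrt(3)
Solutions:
 v(y) = C1 + C2*exp(sqrt(2)*y*(1 - sqrt(-sqrt(2)*k + 1))/2) + C3*exp(sqrt(2)*y*(sqrt(-sqrt(2)*k + 1) + 1)/2) - y^2/2 - 2*y/k - sqrt(3)*y/k


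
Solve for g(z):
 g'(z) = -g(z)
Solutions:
 g(z) = C1*exp(-z)


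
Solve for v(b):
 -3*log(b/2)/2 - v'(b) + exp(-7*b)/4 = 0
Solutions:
 v(b) = C1 - 3*b*log(b)/2 + 3*b*(log(2) + 1)/2 - exp(-7*b)/28


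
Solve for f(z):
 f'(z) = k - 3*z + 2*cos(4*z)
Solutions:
 f(z) = C1 + k*z - 3*z^2/2 + sin(4*z)/2


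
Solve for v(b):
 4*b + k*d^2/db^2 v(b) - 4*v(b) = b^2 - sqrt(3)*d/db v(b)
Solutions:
 v(b) = C1*exp(b*(sqrt(16*k + 3) - sqrt(3))/(2*k)) + C2*exp(-b*(sqrt(16*k + 3) + sqrt(3))/(2*k)) - b^2/4 - sqrt(3)*b/8 + b - k/8 - 3/32 + sqrt(3)/4


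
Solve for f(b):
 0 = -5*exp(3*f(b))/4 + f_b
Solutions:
 f(b) = log(-1/(C1 + 15*b))/3 + 2*log(2)/3
 f(b) = log((-1/(C1 + 5*b))^(1/3)*(-6^(2/3) - 3*2^(2/3)*3^(1/6)*I)/6)
 f(b) = log((-1/(C1 + 5*b))^(1/3)*(-6^(2/3) + 3*2^(2/3)*3^(1/6)*I)/6)


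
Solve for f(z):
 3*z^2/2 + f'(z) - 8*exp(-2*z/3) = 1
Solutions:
 f(z) = C1 - z^3/2 + z - 12*exp(-2*z/3)


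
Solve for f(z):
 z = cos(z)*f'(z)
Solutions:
 f(z) = C1 + Integral(z/cos(z), z)


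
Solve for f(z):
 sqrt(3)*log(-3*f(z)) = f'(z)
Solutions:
 -sqrt(3)*Integral(1/(log(-_y) + log(3)), (_y, f(z)))/3 = C1 - z


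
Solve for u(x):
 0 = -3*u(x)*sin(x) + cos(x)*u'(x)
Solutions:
 u(x) = C1/cos(x)^3


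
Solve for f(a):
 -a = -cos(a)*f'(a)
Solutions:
 f(a) = C1 + Integral(a/cos(a), a)


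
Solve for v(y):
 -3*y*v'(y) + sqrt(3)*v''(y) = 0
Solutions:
 v(y) = C1 + C2*erfi(sqrt(2)*3^(1/4)*y/2)


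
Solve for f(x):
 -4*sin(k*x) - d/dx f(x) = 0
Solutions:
 f(x) = C1 + 4*cos(k*x)/k


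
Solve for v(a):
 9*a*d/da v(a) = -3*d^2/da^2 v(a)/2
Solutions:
 v(a) = C1 + C2*erf(sqrt(3)*a)


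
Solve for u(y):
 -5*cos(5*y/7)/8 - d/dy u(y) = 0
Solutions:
 u(y) = C1 - 7*sin(5*y/7)/8


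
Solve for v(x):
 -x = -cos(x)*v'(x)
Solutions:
 v(x) = C1 + Integral(x/cos(x), x)


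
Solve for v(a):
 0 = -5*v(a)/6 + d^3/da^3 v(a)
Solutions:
 v(a) = C3*exp(5^(1/3)*6^(2/3)*a/6) + (C1*sin(2^(2/3)*3^(1/6)*5^(1/3)*a/4) + C2*cos(2^(2/3)*3^(1/6)*5^(1/3)*a/4))*exp(-5^(1/3)*6^(2/3)*a/12)


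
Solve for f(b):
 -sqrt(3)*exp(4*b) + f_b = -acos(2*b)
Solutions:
 f(b) = C1 - b*acos(2*b) + sqrt(1 - 4*b^2)/2 + sqrt(3)*exp(4*b)/4


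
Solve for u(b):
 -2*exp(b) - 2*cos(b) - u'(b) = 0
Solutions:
 u(b) = C1 - 2*exp(b) - 2*sin(b)


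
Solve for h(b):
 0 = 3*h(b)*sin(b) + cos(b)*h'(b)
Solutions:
 h(b) = C1*cos(b)^3


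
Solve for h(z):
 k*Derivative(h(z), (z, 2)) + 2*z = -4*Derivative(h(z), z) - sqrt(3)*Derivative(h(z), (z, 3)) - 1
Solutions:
 h(z) = C1 + C2*exp(sqrt(3)*z*(-k + sqrt(k^2 - 16*sqrt(3)))/6) + C3*exp(-sqrt(3)*z*(k + sqrt(k^2 - 16*sqrt(3)))/6) + k*z/8 - z^2/4 - z/4


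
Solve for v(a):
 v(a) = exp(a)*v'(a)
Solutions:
 v(a) = C1*exp(-exp(-a))


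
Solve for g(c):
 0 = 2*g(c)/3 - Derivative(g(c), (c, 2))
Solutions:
 g(c) = C1*exp(-sqrt(6)*c/3) + C2*exp(sqrt(6)*c/3)


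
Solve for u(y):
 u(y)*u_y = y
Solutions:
 u(y) = -sqrt(C1 + y^2)
 u(y) = sqrt(C1 + y^2)


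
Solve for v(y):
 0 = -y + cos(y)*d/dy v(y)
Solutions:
 v(y) = C1 + Integral(y/cos(y), y)


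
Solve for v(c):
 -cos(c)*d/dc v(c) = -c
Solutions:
 v(c) = C1 + Integral(c/cos(c), c)


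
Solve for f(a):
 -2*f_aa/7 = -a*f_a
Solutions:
 f(a) = C1 + C2*erfi(sqrt(7)*a/2)


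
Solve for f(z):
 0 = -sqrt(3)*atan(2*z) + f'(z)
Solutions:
 f(z) = C1 + sqrt(3)*(z*atan(2*z) - log(4*z^2 + 1)/4)


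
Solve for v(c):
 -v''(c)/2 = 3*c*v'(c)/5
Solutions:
 v(c) = C1 + C2*erf(sqrt(15)*c/5)


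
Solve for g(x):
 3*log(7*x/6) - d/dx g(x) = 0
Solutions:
 g(x) = C1 + 3*x*log(x) - 3*x + x*log(343/216)


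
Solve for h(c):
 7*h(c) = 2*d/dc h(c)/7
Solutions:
 h(c) = C1*exp(49*c/2)


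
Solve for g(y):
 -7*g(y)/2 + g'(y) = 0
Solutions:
 g(y) = C1*exp(7*y/2)


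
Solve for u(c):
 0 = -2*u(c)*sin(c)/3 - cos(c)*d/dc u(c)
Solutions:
 u(c) = C1*cos(c)^(2/3)


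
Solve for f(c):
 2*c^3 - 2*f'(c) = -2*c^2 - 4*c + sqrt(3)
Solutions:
 f(c) = C1 + c^4/4 + c^3/3 + c^2 - sqrt(3)*c/2


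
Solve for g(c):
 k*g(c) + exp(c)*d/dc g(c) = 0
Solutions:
 g(c) = C1*exp(k*exp(-c))


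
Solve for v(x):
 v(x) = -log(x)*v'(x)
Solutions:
 v(x) = C1*exp(-li(x))


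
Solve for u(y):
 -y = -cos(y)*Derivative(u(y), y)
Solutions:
 u(y) = C1 + Integral(y/cos(y), y)


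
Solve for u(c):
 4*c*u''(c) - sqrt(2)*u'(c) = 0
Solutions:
 u(c) = C1 + C2*c^(sqrt(2)/4 + 1)


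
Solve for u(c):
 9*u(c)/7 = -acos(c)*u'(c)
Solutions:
 u(c) = C1*exp(-9*Integral(1/acos(c), c)/7)


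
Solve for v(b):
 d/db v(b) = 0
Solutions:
 v(b) = C1


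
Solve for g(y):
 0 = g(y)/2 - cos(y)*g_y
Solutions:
 g(y) = C1*(sin(y) + 1)^(1/4)/(sin(y) - 1)^(1/4)


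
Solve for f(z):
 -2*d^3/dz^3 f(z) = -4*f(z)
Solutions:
 f(z) = C3*exp(2^(1/3)*z) + (C1*sin(2^(1/3)*sqrt(3)*z/2) + C2*cos(2^(1/3)*sqrt(3)*z/2))*exp(-2^(1/3)*z/2)


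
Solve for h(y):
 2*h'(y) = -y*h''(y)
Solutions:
 h(y) = C1 + C2/y


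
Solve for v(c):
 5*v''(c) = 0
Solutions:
 v(c) = C1 + C2*c


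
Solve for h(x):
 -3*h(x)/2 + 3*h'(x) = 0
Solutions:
 h(x) = C1*exp(x/2)


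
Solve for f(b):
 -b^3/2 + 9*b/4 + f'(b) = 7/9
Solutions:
 f(b) = C1 + b^4/8 - 9*b^2/8 + 7*b/9


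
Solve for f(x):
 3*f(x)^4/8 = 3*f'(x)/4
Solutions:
 f(x) = 2^(1/3)*(-1/(C1 + 3*x))^(1/3)
 f(x) = 2^(1/3)*(-1/(C1 + x))^(1/3)*(-3^(2/3) - 3*3^(1/6)*I)/6
 f(x) = 2^(1/3)*(-1/(C1 + x))^(1/3)*(-3^(2/3) + 3*3^(1/6)*I)/6


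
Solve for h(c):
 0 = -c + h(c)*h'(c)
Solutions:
 h(c) = -sqrt(C1 + c^2)
 h(c) = sqrt(C1 + c^2)


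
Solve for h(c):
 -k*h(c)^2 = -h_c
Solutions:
 h(c) = -1/(C1 + c*k)


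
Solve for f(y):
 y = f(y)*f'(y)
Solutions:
 f(y) = -sqrt(C1 + y^2)
 f(y) = sqrt(C1 + y^2)


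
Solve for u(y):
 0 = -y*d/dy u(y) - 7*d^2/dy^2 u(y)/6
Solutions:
 u(y) = C1 + C2*erf(sqrt(21)*y/7)


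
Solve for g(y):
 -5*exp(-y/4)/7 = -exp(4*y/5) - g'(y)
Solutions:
 g(y) = C1 - 5*exp(4*y/5)/4 - 20*exp(-y/4)/7


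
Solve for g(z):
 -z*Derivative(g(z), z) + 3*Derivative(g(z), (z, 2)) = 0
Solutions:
 g(z) = C1 + C2*erfi(sqrt(6)*z/6)


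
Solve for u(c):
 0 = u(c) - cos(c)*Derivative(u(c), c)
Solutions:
 u(c) = C1*sqrt(sin(c) + 1)/sqrt(sin(c) - 1)


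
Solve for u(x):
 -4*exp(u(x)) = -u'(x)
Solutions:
 u(x) = log(-1/(C1 + 4*x))


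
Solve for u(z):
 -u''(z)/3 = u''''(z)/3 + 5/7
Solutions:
 u(z) = C1 + C2*z + C3*sin(z) + C4*cos(z) - 15*z^2/14


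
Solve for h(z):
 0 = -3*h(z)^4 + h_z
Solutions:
 h(z) = (-1/(C1 + 9*z))^(1/3)
 h(z) = (-1/(C1 + 3*z))^(1/3)*(-3^(2/3) - 3*3^(1/6)*I)/6
 h(z) = (-1/(C1 + 3*z))^(1/3)*(-3^(2/3) + 3*3^(1/6)*I)/6


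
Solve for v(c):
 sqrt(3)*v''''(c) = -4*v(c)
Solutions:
 v(c) = (C1*sin(3^(7/8)*c/3) + C2*cos(3^(7/8)*c/3))*exp(-3^(7/8)*c/3) + (C3*sin(3^(7/8)*c/3) + C4*cos(3^(7/8)*c/3))*exp(3^(7/8)*c/3)


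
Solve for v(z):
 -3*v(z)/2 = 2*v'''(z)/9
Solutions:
 v(z) = C3*exp(-3*2^(1/3)*z/2) + (C1*sin(3*2^(1/3)*sqrt(3)*z/4) + C2*cos(3*2^(1/3)*sqrt(3)*z/4))*exp(3*2^(1/3)*z/4)


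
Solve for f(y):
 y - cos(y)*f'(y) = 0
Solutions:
 f(y) = C1 + Integral(y/cos(y), y)


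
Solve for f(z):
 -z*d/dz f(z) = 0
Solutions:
 f(z) = C1


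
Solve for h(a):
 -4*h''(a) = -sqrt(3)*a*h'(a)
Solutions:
 h(a) = C1 + C2*erfi(sqrt(2)*3^(1/4)*a/4)


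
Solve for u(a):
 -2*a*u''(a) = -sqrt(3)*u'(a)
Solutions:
 u(a) = C1 + C2*a^(sqrt(3)/2 + 1)


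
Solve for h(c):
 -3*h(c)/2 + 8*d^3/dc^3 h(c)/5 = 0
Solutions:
 h(c) = C3*exp(15^(1/3)*2^(2/3)*c/4) + (C1*sin(2^(2/3)*3^(5/6)*5^(1/3)*c/8) + C2*cos(2^(2/3)*3^(5/6)*5^(1/3)*c/8))*exp(-15^(1/3)*2^(2/3)*c/8)


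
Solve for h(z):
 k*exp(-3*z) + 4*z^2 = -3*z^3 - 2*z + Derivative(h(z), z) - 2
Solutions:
 h(z) = C1 - k*exp(-3*z)/3 + 3*z^4/4 + 4*z^3/3 + z^2 + 2*z


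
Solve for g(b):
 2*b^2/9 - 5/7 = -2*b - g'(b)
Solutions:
 g(b) = C1 - 2*b^3/27 - b^2 + 5*b/7


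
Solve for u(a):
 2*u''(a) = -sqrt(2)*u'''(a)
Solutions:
 u(a) = C1 + C2*a + C3*exp(-sqrt(2)*a)


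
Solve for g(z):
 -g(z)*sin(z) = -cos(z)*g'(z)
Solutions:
 g(z) = C1/cos(z)


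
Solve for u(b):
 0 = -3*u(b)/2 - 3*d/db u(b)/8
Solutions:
 u(b) = C1*exp(-4*b)


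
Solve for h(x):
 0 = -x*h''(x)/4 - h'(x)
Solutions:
 h(x) = C1 + C2/x^3


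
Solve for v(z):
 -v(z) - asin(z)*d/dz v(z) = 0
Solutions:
 v(z) = C1*exp(-Integral(1/asin(z), z))


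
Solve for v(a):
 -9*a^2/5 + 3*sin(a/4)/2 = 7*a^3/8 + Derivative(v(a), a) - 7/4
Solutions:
 v(a) = C1 - 7*a^4/32 - 3*a^3/5 + 7*a/4 - 6*cos(a/4)


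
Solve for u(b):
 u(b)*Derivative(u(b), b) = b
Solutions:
 u(b) = -sqrt(C1 + b^2)
 u(b) = sqrt(C1 + b^2)


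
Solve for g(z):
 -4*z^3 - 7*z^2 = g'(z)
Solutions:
 g(z) = C1 - z^4 - 7*z^3/3


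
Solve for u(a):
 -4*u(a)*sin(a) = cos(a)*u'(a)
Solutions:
 u(a) = C1*cos(a)^4


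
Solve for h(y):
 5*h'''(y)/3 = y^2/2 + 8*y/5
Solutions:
 h(y) = C1 + C2*y + C3*y^2 + y^5/200 + y^4/25


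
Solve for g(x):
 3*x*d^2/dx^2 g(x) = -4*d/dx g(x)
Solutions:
 g(x) = C1 + C2/x^(1/3)


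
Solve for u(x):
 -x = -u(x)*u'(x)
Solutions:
 u(x) = -sqrt(C1 + x^2)
 u(x) = sqrt(C1 + x^2)


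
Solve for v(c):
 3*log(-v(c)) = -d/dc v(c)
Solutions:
 -li(-v(c)) = C1 - 3*c


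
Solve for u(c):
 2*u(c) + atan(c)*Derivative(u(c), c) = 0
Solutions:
 u(c) = C1*exp(-2*Integral(1/atan(c), c))


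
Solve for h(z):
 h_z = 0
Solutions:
 h(z) = C1


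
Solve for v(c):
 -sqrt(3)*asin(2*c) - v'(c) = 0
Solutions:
 v(c) = C1 - sqrt(3)*(c*asin(2*c) + sqrt(1 - 4*c^2)/2)


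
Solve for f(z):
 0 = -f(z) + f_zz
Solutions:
 f(z) = C1*exp(-z) + C2*exp(z)


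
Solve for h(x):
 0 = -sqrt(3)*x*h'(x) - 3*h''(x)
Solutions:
 h(x) = C1 + C2*erf(sqrt(2)*3^(3/4)*x/6)


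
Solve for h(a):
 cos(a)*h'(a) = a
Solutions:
 h(a) = C1 + Integral(a/cos(a), a)


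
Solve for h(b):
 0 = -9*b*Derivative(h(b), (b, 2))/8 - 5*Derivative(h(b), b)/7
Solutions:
 h(b) = C1 + C2*b^(23/63)


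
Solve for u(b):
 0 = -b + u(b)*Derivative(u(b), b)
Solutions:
 u(b) = -sqrt(C1 + b^2)
 u(b) = sqrt(C1 + b^2)


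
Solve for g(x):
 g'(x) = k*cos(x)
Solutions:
 g(x) = C1 + k*sin(x)


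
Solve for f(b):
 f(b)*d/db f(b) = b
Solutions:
 f(b) = -sqrt(C1 + b^2)
 f(b) = sqrt(C1 + b^2)


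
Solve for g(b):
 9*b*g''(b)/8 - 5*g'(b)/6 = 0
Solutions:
 g(b) = C1 + C2*b^(47/27)


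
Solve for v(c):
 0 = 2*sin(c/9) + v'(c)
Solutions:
 v(c) = C1 + 18*cos(c/9)


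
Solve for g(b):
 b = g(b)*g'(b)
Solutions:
 g(b) = -sqrt(C1 + b^2)
 g(b) = sqrt(C1 + b^2)
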